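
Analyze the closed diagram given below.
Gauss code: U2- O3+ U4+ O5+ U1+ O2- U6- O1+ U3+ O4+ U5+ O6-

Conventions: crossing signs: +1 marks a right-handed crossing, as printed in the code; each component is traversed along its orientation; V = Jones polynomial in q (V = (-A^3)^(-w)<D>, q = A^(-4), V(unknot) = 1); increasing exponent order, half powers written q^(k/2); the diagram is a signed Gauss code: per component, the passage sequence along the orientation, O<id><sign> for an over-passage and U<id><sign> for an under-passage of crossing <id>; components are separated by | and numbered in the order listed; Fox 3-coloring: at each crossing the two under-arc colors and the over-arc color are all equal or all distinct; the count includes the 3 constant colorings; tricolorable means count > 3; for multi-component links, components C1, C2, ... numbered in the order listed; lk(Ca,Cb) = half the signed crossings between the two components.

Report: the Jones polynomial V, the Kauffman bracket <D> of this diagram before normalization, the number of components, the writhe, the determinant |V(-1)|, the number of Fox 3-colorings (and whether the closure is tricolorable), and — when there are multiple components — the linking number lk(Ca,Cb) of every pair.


V(q) = q^-1 - 1 + 2q - 2q^2 + 2q^3 - 2q^4 + q^5
bracket: A^-14 - 2A^-10 + 2A^-6 - 2A^-2 + 2A^2 - A^6 + A^10, w = +2
1 component, writhe +2, over 6 crossings
det 11, colorings 3 of 3^6 — not tricolorable
observation: |V(-1)| = 11: so not tricolorable, since 3 does not divide 11


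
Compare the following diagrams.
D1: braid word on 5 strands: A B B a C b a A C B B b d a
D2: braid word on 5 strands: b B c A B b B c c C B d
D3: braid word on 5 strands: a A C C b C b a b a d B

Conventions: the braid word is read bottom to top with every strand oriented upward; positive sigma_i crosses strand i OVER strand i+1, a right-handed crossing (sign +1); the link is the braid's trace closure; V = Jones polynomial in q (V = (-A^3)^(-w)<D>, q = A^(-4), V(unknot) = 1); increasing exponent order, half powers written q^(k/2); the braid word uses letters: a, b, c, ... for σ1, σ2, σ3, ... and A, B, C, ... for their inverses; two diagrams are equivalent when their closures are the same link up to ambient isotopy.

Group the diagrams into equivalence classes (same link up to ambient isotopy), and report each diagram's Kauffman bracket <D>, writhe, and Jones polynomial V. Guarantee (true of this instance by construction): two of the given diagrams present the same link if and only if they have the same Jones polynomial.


classes: {D1} | {D2} | {D3}
V(D1) = -q^-6 + q^-5 - q^-4 + 2q^-3 - q^-2 + q^-1  [14 crossings, <D> = A^-2 - A^2 + 2A^6 - A^10 + A^14 - A^18, w = -2]
D2 (bracket A^-8 - A^-4 + 1 - A^4 + A^8; 12 crossings at w = 0): V = q^-2 - q^-1 + 1 - q + q^2
V(D3) = -q^-3 + 2q^-2 - 2q^-1 + 3 - 2q + 2q^2 - q^3  (w +2, c 12, <D> = -A^-6 + 2A^-2 - 2A^2 + 3A^6 - 2A^10 + 2A^14 - A^18)
insight: V(q) takes 3 values over 3 diagrams, fixing the grouping


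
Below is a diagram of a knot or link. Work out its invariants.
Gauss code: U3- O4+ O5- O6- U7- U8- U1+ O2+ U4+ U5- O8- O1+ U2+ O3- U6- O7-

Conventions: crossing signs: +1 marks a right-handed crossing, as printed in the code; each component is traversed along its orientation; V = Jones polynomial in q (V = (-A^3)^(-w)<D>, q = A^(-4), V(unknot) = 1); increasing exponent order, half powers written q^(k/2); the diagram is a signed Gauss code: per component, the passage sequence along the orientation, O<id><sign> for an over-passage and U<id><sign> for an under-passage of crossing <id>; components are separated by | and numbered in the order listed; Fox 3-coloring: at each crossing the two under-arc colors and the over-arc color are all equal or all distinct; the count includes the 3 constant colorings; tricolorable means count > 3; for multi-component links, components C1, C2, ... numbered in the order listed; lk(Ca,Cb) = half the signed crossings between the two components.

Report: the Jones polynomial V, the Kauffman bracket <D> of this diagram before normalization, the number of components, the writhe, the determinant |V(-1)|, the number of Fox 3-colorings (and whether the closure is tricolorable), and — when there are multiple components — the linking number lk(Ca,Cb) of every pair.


Jones polynomial: V(q) = -q^-4 + q^-3 + q^-1
<D> = A^-2 + A^6 - A^10; writhe -2
components 1, writhe -2 (8 crossings)
3-colorings: 9 of 3^8, det 3 — tricolorable
note: w = -2 (over 8 crossings) is diagram-only; (-A^3)^(2) removes it from V


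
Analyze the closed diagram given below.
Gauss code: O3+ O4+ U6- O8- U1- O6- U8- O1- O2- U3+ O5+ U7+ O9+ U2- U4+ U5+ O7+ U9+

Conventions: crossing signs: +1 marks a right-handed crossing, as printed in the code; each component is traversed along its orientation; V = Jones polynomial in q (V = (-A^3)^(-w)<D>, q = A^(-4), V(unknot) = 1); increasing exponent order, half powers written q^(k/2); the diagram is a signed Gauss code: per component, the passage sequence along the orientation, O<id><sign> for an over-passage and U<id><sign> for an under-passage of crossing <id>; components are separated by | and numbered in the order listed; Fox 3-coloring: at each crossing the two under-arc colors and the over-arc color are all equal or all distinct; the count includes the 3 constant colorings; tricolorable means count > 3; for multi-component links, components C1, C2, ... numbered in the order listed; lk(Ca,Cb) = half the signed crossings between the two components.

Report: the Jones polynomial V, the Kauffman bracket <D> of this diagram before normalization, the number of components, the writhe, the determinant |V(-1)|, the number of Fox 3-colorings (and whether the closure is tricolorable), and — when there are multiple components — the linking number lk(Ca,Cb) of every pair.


Jones polynomial: V(q) = -q^-3 + q^-2 - q^-1 + 3 - q + q^2 - q^3
<D> = A^-9 - A^-5 + A^-1 - 3A^3 + A^7 - A^11 + A^15; writhe +1
components 1, writhe +1 (9 crossings)
3-colorings: 27 of 3^9, det 9 — tricolorable
note: w = +1 shifts under R1 moves; the (-A^3)^(-1) factor cancels that in V


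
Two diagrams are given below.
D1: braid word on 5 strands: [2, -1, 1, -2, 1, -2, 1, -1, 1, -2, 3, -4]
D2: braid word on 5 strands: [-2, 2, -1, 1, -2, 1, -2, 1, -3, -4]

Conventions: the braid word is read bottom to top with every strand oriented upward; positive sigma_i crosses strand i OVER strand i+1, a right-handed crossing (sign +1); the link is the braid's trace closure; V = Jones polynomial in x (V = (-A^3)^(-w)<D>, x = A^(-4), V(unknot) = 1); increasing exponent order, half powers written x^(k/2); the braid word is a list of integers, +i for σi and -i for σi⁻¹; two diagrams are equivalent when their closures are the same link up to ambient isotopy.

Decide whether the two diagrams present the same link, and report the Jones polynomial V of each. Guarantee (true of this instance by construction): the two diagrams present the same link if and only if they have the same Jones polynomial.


equivalent: yes
D1 (bracket A^-8 - A^-4 + 1 - A^4 + A^8; 12 crossings at w = 0): V = x^-2 - x^-1 + 1 - x + x^2
V(D2) = x^-2 - x^-1 + 1 - x + x^2  (w -2, c 10, <D> = A^-14 - A^-10 + A^-6 - A^-2 + A^2)
key observation: from 12 to 10 crossings by R-moves: one link, two diagrams


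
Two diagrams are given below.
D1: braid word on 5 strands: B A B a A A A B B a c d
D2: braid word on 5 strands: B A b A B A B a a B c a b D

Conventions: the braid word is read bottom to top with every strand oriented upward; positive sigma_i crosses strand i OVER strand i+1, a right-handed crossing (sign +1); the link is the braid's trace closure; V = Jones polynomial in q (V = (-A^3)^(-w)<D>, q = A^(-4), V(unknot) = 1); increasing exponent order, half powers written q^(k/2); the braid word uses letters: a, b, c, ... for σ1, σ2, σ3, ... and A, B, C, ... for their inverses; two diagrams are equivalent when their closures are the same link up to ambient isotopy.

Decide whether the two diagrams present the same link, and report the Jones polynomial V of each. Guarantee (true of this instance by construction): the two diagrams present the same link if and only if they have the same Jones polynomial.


same link: no
V(D1) = q^-8 - 2q^-7 + q^-6 - 2q^-5 + 2q^-4 + q^-2  [12 crossings, <D> = A^-4 + 2A^4 - 2A^8 + A^12 - 2A^16 + A^20, w = -4]
V(D2) = 1  (w -2, c 14, <D> = A^-6)
note: comparing 2 Jones polynomials yields 2 groups


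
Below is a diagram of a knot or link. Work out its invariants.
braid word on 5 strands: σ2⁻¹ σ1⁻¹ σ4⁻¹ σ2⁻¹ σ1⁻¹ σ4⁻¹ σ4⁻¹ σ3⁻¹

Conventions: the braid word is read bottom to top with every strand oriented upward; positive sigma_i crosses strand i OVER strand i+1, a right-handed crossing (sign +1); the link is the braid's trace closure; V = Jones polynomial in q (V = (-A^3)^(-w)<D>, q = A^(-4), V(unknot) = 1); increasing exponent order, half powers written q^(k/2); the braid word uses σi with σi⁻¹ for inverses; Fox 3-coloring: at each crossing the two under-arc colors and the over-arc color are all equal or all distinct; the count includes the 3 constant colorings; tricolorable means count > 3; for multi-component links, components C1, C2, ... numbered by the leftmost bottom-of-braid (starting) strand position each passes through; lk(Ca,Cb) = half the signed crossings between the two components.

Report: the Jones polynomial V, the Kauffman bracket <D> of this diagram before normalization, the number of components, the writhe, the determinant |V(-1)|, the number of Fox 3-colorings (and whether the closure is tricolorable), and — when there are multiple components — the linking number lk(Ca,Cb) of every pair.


V = q^-8 - 2q^-7 + q^-6 - 2q^-5 + 2q^-4 + q^-2
<D> = A^-16 + 2A^-8 - 2A^-4 + 1 - 2A^4 + A^8 (w = -8)
1 component over 8 crossings, w = -8
27 Fox colorings among 3^8, |V(-1)| = 9: tricolorable
why: det 9 = |V(-1)|; divisible by 3, so tricolorable


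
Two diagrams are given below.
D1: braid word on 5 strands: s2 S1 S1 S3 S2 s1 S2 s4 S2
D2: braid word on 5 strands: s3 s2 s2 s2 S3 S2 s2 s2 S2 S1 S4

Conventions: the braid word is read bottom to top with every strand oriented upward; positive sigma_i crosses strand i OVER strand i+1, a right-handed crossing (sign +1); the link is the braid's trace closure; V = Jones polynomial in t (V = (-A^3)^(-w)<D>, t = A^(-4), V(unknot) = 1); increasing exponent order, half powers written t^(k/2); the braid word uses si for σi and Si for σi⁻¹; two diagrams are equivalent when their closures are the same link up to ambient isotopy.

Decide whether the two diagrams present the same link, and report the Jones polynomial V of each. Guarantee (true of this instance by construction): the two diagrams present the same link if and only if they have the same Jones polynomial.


equivalent: no
D1 (bracket A^-7 - A^-3 + A + A^9; 9 crossings at w = -3): V = -t^(-9/2) - t^(-5/2) + t^(-3/2) - t^(-1/2)
V(D2) = -t^(1/2) - t^(3/2) - t^(5/2) + t^(9/2)  (w +1, c 11, <D> = -A^-15 + A^-7 + A^-3 + A)
key observation: comparing 2 Jones polynomials yields 2 groups


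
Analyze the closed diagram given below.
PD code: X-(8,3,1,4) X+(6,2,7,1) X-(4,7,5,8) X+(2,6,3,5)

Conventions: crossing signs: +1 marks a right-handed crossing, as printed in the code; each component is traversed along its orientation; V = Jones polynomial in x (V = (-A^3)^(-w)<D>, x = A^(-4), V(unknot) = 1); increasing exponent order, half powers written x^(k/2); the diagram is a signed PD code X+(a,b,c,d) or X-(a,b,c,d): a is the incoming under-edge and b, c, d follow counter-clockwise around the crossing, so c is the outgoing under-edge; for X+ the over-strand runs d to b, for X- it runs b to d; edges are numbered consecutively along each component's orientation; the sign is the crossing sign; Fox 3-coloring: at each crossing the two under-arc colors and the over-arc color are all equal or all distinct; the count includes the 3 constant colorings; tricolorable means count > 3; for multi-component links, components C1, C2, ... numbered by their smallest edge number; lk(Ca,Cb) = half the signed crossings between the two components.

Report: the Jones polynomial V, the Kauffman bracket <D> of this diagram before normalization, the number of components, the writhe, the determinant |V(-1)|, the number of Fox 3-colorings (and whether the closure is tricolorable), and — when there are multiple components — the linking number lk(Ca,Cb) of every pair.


V = x^-2 - x^-1 + 1 - x + x^2
<D> = A^-8 - A^-4 + 1 - A^4 + A^8 (w = 0)
1 component over 4 crossings, w = 0
3 Fox colorings among 3^4, |V(-1)| = 5: not tricolorable
why: w = 0 (over 4 crossings) is diagram-only; (-A^3)^(0) removes it from V


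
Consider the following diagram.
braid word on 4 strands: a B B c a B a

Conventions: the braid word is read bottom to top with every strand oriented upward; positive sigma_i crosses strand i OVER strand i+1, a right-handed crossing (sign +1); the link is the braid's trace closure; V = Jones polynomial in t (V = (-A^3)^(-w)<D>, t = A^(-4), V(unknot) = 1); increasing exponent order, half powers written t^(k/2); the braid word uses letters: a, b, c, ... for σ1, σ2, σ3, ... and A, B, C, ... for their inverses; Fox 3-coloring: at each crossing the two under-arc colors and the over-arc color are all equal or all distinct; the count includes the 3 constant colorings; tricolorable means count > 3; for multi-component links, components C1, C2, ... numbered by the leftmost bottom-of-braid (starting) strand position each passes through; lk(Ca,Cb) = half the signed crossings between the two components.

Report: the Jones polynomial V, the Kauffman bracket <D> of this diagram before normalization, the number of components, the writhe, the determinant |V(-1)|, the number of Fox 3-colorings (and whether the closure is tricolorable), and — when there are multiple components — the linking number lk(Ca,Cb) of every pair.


V = -t^-3 + 2t^-2 - 2t^-1 + 3 - 2t + 2t^2 - t^3
<D> = A^-9 - 2A^-5 + 2A^-1 - 3A^3 + 2A^7 - 2A^11 + A^15 (w = +1)
1 component over 7 crossings, w = +1
3 Fox colorings among 3^7, |V(-1)| = 13: not tricolorable
why: palindromic: swapping t for 1/t fixes V


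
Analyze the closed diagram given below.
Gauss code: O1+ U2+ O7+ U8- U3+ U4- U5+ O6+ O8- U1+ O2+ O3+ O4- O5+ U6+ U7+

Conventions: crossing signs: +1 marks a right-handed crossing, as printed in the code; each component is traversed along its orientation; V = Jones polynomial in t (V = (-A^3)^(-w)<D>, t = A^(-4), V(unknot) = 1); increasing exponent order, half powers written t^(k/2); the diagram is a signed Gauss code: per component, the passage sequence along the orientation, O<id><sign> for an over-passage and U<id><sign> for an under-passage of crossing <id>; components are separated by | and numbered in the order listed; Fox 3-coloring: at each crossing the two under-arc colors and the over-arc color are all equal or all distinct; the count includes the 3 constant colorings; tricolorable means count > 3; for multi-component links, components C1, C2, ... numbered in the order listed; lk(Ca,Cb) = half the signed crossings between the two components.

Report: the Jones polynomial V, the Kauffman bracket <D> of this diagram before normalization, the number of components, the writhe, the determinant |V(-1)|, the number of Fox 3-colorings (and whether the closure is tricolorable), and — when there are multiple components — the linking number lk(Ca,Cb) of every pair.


Jones polynomial: V(t) = t - t^2 + 2t^3 - t^4 + t^5 - t^6
<D> = -A^-12 + A^-8 - A^-4 + 2 - A^4 + A^8; writhe +4
components 1, writhe +4 (8 crossings)
3-colorings: 3 of 3^8, det 7 — not tricolorable
note: V spans 5 powers of t: at least 5 crossings in any diagram


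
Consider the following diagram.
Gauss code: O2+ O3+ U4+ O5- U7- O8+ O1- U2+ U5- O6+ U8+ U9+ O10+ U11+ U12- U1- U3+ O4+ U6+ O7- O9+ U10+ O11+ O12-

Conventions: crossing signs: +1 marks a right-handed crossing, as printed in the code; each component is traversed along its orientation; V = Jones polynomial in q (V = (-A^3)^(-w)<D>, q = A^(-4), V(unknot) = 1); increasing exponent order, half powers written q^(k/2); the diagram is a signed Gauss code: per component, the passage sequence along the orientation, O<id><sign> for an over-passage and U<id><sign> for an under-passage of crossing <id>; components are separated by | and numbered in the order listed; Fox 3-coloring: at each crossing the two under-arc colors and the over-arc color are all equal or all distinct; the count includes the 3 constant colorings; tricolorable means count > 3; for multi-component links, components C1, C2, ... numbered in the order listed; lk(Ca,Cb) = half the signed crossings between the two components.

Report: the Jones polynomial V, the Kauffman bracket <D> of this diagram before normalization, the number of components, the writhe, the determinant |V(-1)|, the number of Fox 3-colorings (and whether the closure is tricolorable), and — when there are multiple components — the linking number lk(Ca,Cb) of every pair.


V = -1 + 4q - 5q^2 + 7q^3 - 7q^4 + 6q^5 - 5q^6 + 3q^7 - q^8
<D> = -A^-20 + 3A^-16 - 5A^-12 + 6A^-8 - 7A^-4 + 7 - 5A^4 + 4A^8 - A^12 (w = +4)
1 component over 12 crossings, w = +4
9 Fox colorings among 3^12, |V(-1)| = 39: tricolorable
why: w = +4 (over 12 crossings) is diagram-only; (-A^3)^(-4) removes it from V


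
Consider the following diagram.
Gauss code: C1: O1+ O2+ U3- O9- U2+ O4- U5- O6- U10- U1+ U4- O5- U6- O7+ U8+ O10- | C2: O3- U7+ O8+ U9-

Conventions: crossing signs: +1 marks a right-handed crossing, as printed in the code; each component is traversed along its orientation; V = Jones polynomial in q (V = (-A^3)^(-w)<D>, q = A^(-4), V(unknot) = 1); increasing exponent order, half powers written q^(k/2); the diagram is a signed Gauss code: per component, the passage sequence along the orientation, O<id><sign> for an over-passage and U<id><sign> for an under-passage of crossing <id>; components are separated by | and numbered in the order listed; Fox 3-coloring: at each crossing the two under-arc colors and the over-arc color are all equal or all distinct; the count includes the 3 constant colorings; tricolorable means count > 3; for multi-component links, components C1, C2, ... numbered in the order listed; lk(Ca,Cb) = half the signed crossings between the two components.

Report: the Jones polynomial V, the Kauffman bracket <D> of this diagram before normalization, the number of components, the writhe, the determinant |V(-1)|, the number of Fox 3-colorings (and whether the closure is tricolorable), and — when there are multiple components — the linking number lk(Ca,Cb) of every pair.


V(q) = q^(-11/2) - 2q^(-9/2) + 3q^(-7/2) - 4q^(-5/2) + 4q^(-3/2) - 5q^(-1/2) + 2q^(1/2) - 2q^(3/2) + q^(5/2)
bracket: A^-16 - 2A^-12 + 2A^-8 - 5A^-4 + 4 - 4A^4 + 3A^8 - 2A^12 + A^16, w = -2
2 components, writhe -2, over 10 crossings
lk(C1,C2) = 0
det 24, colorings 9 of 3^10 — tricolorable
observation: span 8 respects span(V) <= c + mu - 1 = 11 for this 2-component diagram


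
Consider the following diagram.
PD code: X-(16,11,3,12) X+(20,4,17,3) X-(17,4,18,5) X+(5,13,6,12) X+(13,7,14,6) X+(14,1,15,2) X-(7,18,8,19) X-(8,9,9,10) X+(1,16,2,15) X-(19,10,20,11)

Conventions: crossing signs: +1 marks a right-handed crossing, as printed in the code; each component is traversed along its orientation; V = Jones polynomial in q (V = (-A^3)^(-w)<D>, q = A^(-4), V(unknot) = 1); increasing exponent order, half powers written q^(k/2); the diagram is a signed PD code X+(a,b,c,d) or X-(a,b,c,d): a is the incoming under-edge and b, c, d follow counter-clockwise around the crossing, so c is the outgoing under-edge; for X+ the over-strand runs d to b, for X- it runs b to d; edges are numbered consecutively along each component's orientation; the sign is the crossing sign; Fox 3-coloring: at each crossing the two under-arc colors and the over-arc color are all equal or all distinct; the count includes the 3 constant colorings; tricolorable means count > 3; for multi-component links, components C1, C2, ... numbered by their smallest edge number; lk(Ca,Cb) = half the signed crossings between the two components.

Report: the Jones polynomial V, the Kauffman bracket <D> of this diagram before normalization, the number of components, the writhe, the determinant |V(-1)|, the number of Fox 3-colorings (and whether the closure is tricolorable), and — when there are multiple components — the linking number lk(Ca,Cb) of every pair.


V = q^-2 + 2 + q^2
<D> = A^-8 + 2 + A^8 (w = 0)
3 components over 10 crossings, w = 0
lk(C1,C2): +1
lk(C1,C3) = 0
linking number lk(C2,C3) = -1
3 Fox colorings among 3^10, |V(-1)| = 4: not tricolorable
why: det 4 = |V(-1)|; not divisible by 3, so not tricolorable


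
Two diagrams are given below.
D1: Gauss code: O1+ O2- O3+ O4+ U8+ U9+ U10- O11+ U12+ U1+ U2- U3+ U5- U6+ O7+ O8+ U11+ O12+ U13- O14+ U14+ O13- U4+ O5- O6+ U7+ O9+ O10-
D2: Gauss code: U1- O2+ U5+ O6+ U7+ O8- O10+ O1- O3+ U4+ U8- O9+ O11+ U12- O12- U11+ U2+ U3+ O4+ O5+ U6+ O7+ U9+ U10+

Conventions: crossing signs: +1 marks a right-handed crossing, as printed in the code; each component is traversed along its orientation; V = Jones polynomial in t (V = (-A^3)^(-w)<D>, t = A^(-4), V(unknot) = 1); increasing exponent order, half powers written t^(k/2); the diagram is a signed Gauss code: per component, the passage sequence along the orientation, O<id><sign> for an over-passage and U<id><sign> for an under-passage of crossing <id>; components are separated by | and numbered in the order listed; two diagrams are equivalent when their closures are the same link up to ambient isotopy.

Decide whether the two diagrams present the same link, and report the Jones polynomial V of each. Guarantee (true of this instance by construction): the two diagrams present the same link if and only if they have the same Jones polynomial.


same link: no
V(D1) = t^2 + t^4 - t^5 + t^6 - t^7  [14 crossings, <D> = -A^-10 + A^-6 - A^-2 + A^2 + A^10, w = +6]
D2 (bracket -A^-18 + 2A^-14 - 3A^-10 + 3A^-6 - 3A^-2 + 3A^2 - A^6 + A^10; 12 crossings at w = +6): V = t^2 - t^3 + 3t^4 - 3t^5 + 3t^6 - 3t^7 + 2t^8 - t^9
note: V(t) takes 2 values over 2 diagrams, fixing the grouping


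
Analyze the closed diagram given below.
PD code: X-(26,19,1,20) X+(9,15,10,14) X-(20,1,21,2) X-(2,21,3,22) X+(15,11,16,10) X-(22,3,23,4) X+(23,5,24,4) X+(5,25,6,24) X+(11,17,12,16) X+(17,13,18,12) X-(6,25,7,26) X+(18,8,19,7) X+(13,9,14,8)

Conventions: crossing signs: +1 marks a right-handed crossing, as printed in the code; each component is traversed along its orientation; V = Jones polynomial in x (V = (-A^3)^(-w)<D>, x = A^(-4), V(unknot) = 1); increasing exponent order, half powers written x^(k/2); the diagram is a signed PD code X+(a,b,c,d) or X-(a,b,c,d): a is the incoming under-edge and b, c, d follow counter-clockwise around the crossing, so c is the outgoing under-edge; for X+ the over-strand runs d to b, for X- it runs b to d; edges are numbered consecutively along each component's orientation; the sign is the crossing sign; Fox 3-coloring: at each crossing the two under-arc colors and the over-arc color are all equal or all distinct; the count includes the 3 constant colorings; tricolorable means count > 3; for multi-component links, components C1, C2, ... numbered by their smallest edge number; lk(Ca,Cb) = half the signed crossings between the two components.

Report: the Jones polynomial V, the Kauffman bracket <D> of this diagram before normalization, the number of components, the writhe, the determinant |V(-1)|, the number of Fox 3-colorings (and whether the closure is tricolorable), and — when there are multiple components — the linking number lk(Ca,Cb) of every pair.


V(x) = -x^-2 + x^-1 - 1 + 3x - 2x^2 + 3x^3 - 2x^4 + x^5 - x^6
bracket: A^-15 - A^-11 + 2A^-7 - 3A^-3 + 2A - 3A^5 + A^9 - A^13 + A^17, w = +3
1 component, writhe +3, over 13 crossings
det 15, colorings 9 of 3^13 — tricolorable
observation: V spans 8 powers of x: at least 8 crossings in any diagram


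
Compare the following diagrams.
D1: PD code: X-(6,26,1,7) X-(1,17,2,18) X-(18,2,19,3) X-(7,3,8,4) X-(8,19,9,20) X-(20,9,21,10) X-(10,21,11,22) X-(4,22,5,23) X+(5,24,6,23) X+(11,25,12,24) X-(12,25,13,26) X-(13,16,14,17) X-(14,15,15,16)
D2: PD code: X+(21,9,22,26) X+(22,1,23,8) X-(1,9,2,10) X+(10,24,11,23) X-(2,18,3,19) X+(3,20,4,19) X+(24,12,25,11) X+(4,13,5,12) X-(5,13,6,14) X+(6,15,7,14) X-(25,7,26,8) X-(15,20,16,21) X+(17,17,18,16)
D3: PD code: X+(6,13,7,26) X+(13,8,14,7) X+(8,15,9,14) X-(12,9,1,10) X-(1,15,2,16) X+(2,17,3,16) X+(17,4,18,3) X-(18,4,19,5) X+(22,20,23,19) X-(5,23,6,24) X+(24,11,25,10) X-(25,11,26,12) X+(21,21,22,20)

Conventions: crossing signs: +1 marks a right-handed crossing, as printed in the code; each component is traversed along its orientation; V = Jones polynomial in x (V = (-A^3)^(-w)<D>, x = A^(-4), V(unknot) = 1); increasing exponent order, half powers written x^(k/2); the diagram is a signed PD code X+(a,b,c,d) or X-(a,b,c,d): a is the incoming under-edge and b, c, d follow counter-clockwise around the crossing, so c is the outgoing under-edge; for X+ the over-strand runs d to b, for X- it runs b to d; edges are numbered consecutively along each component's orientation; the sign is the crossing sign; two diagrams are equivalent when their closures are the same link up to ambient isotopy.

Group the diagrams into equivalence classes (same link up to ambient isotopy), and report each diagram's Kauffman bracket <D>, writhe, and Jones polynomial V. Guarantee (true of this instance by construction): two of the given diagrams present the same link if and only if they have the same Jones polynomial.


grouping into links: {D1} | {D2} | {D3}
V(D1) = x^(-15/2) - x^(-13/2) - x^(-9/2) - x^(-5/2)  (w -9, c 13, <D> = A^-17 + A^-9 + A^-1 - A^3)
V(D2) = -2x^(1/2) + x^(3/2) - 2x^(5/2) + x^(7/2) - x^(9/2) + x^(11/2)  (w +3, c 13, <D> = -A^-13 + A^-9 - A^-5 + 2A^-1 - A^3 + 2A^7)
V(D3) = -x^(1/2) - x^(5/2)  (w +3, c 13, <D> = A^-1 + A^7)
key observation: V(x) takes 3 values over 3 diagrams, fixing the grouping


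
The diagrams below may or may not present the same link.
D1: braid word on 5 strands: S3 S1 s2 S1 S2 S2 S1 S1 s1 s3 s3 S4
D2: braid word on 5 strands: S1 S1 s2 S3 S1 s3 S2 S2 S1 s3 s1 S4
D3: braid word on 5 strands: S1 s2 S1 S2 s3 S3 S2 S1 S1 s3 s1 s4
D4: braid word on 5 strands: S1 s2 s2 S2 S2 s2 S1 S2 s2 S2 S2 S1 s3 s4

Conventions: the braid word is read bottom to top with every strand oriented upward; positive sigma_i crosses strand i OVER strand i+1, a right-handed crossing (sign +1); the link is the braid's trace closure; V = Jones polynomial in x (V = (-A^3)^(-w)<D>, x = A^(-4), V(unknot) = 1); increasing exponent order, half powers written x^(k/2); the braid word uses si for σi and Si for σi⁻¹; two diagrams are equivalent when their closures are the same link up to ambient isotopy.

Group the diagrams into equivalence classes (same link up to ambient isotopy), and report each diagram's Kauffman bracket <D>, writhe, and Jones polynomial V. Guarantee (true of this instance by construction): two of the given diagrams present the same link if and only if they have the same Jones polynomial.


grouping into links: {D1, D2, D3, D4}
V(D1) = -x^-6 + x^-5 - x^-4 + 2x^-3 - x^-2 + x^-1  (w -4, c 12, <D> = A^-8 - A^-4 + 2 - A^4 + A^8 - A^12)
V(D2) = -x^-6 + x^-5 - x^-4 + 2x^-3 - x^-2 + x^-1  (w -4, c 12, <D> = A^-8 - A^-4 + 2 - A^4 + A^8 - A^12)
D3 (bracket A^-2 - A^2 + 2A^6 - A^10 + A^14 - A^18; 12 crossings at w = -2): V = -x^-6 + x^-5 - x^-4 + 2x^-3 - x^-2 + x^-1
D4 (bracket A^-2 - A^2 + 2A^6 - A^10 + A^14 - A^18; 14 crossings at w = -2): V = -x^-6 + x^-5 - x^-4 + 2x^-3 - x^-2 + x^-1
key observation: all 4 diagrams share one V(x), hence one class


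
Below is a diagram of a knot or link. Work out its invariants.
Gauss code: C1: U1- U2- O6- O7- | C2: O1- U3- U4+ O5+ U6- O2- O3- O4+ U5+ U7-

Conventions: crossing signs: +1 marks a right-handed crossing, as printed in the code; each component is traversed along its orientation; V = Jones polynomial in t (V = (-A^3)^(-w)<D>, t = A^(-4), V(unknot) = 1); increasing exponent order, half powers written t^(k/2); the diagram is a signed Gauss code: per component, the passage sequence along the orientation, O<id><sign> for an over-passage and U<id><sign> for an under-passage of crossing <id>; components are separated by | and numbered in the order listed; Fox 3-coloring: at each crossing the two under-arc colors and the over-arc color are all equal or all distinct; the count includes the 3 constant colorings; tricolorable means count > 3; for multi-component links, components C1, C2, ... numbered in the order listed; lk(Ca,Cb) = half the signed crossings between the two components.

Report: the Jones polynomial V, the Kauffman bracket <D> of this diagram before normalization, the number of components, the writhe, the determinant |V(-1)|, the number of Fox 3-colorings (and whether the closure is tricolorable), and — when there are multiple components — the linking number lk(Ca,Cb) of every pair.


V(t) = -t^(-9/2) - t^(-5/2) + t^(-3/2) - t^(-1/2)
bracket: A^-7 - A^-3 + A + A^9, w = -3
2 components, writhe -3, over 7 crossings
lk(C1,C2) = -2
det 4, colorings 3 of 3^7 — not tricolorable
observation: w = -3 (over 7 crossings) is diagram-only; (-A^3)^(3) removes it from V


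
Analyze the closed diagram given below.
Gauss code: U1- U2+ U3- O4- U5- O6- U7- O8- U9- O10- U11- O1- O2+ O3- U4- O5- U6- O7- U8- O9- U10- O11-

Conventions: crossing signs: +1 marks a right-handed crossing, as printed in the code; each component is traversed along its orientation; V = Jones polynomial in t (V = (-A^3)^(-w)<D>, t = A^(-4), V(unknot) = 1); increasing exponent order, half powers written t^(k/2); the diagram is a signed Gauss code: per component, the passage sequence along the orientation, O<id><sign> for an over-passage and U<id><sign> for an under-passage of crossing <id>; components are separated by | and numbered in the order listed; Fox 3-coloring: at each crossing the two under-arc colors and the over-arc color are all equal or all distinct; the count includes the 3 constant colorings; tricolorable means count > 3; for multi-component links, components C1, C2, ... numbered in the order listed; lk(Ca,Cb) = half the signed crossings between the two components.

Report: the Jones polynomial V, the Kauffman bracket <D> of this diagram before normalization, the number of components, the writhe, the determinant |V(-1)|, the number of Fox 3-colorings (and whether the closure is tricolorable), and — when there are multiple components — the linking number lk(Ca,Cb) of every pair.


V = -t^-13 + t^-12 - t^-11 + t^-10 - t^-9 + t^-8 - t^-7 + t^-6 + t^-4
<D> = -A^-11 - A^-3 + A - A^5 + A^9 - A^13 + A^17 - A^21 + A^25 (w = -9)
1 component over 11 crossings, w = -9
9 Fox colorings among 3^11, |V(-1)| = 9: tricolorable
why: w = -9 shifts under R1 moves; the (-A^3)^(9) factor cancels that in V


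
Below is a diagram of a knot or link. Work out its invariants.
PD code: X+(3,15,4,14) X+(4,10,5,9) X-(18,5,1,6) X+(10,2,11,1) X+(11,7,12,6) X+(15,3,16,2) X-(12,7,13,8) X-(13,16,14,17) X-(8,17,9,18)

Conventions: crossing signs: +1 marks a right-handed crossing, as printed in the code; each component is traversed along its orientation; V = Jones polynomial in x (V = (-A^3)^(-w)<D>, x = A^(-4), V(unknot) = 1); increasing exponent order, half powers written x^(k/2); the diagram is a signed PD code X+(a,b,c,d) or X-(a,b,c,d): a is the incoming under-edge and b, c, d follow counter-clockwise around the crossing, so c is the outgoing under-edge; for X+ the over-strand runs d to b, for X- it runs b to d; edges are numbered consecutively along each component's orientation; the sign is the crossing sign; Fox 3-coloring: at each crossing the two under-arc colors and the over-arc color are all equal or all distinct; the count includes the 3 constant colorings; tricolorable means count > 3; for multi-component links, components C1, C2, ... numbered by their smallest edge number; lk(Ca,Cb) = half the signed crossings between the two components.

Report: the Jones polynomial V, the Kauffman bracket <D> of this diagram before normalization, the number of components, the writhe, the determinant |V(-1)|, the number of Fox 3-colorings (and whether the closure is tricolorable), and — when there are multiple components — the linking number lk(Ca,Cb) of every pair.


V = x^-2 - x^-1 + 2 - 2x + x^2 - x^3 + x^4
<D> = -A^-13 + A^-9 - A^-5 + 2A^-1 - 2A^3 + A^7 - A^11 (w = +1)
1 component over 9 crossings, w = +1
9 Fox colorings among 3^9, |V(-1)| = 9: tricolorable
why: |V(-1)| = 9: so tricolorable, since 3 divides 9


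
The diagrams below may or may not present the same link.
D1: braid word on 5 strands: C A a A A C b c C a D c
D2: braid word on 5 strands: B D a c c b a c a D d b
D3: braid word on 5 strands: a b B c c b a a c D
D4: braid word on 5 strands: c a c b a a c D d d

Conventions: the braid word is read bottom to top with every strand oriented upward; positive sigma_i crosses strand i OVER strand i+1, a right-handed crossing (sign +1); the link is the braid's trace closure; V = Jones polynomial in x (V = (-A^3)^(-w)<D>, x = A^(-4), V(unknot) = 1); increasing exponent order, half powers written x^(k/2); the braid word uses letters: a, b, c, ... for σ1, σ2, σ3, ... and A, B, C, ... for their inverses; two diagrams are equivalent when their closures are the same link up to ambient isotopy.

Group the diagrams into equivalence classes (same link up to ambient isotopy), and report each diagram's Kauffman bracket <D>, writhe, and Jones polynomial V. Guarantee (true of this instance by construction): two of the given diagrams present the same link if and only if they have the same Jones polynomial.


classes: {D1} | {D2, D3, D4}
V(D1) = 1  [12 crossings, <D> = A^-6, w = -2]
D2 (bracket A^-14 - 2A^-10 + A^-6 - 2A^-2 + 2A^2 + A^10; 12 crossings at w = +6): V = x^2 + 2x^4 - 2x^5 + x^6 - 2x^7 + x^8
V(D3) = x^2 + 2x^4 - 2x^5 + x^6 - 2x^7 + x^8  [10 crossings, <D> = A^-14 - 2A^-10 + A^-6 - 2A^-2 + 2A^2 + A^10, w = +6]
D4 (bracket A^-8 - 2A^-4 + 1 - 2A^4 + 2A^8 + A^16; 10 crossings at w = +8): V = x^2 + 2x^4 - 2x^5 + x^6 - 2x^7 + x^8
insight: 2 classes among 4 diagrams; unequal V(x) rules out equality


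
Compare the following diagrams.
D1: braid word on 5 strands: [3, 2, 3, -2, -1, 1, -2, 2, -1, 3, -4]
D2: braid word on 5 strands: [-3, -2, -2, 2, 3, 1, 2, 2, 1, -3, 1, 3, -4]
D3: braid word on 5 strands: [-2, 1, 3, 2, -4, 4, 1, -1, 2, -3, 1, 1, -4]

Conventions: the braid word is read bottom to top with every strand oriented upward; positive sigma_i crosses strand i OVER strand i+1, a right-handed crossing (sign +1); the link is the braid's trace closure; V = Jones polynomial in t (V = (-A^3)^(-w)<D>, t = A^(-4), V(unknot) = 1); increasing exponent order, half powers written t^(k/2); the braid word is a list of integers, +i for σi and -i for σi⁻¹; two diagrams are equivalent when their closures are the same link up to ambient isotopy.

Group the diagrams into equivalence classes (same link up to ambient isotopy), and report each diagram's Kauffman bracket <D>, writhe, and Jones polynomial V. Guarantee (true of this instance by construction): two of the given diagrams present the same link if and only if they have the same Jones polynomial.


classes: {D1} | {D2, D3}
V(D1) = -t^(1/2) - t^(5/2)  [11 crossings, <D> = A^-7 + A, w = +1]
V(D2) = -t^(3/2) - 2t^(7/2) + t^(9/2) - t^(11/2) + t^(13/2)  (w +3, c 13, <D> = -A^-17 + A^-13 - A^-9 + 2A^-5 + A^3)
V(D3) = -t^(3/2) - 2t^(7/2) + t^(9/2) - t^(11/2) + t^(13/2)  [13 crossings, <D> = -A^-17 + A^-13 - A^-9 + 2A^-5 + A^3, w = +3]
note: V(t) takes 2 values over 3 diagrams, fixing the grouping


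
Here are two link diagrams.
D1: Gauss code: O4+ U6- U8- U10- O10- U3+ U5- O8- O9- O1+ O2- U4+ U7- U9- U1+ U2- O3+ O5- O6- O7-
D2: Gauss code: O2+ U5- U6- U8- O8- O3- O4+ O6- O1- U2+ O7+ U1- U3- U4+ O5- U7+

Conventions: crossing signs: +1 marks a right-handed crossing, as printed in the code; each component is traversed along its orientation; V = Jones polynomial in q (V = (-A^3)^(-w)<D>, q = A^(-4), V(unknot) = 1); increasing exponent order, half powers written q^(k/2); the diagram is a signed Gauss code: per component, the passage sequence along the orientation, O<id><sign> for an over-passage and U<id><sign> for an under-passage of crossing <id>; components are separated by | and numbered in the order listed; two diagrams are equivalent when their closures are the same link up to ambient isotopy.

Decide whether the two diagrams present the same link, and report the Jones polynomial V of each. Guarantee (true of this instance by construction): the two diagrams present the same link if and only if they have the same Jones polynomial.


equivalent: no
D1 (bracket A^-12; 10 crossings at w = -4): V = 1
D2 (bracket A^-14 - A^-10 + A^-6 - A^-2 + A^2; 8 crossings at w = -2): V = q^-2 - q^-1 + 1 - q + q^2
key observation: 2 classes among 2 diagrams; unequal V(q) rules out equality


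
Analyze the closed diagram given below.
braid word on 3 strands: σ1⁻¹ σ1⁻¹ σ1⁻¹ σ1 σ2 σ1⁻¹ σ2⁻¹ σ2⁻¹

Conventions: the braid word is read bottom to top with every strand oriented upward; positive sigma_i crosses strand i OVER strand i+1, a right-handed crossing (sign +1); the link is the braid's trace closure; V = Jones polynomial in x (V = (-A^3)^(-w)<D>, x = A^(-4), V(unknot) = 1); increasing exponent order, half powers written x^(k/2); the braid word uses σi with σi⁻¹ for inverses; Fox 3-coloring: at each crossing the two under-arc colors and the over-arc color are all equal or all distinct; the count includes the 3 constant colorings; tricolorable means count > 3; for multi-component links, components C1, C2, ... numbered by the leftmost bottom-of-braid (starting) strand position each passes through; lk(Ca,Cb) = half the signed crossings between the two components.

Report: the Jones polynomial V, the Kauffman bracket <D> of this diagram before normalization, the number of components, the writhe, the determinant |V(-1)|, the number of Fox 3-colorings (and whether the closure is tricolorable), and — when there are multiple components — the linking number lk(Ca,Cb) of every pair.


V(x) = -x^-6 + x^-5 - x^-4 + 2x^-3 - x^-2 + x^-1
bracket: A^-8 - A^-4 + 2 - A^4 + A^8 - A^12, w = -4
1 component, writhe -4, over 8 crossings
det 7, colorings 3 of 3^8 — not tricolorable
observation: free reduction leaves σ1⁻¹ σ1⁻¹ σ2 σ1⁻¹ σ2⁻¹ σ2⁻¹ of the original 8 letters


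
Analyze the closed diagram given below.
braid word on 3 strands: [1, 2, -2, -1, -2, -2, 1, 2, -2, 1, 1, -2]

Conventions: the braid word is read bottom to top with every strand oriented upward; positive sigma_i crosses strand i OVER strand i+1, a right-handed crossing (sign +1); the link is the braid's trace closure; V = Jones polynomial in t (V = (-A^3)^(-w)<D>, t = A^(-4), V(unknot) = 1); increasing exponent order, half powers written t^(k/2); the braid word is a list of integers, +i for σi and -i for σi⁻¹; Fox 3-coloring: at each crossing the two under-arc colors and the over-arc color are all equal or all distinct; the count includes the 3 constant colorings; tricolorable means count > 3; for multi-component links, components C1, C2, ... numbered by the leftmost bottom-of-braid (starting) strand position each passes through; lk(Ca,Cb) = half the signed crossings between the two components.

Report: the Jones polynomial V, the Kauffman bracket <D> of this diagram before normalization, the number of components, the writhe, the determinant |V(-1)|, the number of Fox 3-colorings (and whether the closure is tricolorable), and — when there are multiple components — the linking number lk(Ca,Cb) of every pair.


V(t) = -t^-3 + t^-2 - t^-1 + 3 - t + t^2 - t^3
bracket: -A^-12 + A^-8 - A^-4 + 3 - A^4 + A^8 - A^12, w = 0
1 component, writhe 0, over 12 crossings
det 9, colorings 27 of 3^12 — tricolorable
observation: det 9 = |V(-1)|; divisible by 3, so tricolorable


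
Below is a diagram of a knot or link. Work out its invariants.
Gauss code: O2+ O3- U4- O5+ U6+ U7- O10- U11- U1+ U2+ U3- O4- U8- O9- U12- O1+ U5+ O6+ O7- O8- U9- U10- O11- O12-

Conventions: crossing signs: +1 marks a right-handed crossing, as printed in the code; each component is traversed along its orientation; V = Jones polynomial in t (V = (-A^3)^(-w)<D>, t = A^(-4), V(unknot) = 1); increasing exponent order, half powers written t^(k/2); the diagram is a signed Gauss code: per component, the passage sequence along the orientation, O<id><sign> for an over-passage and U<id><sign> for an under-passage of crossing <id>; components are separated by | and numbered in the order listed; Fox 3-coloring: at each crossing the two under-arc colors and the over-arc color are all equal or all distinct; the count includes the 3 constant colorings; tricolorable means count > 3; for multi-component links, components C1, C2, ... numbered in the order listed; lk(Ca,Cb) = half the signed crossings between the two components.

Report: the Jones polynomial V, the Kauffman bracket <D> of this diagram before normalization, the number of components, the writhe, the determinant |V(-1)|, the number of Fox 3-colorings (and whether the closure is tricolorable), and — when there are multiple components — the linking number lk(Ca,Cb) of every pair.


V(t) = t^-7 - 2t^-6 + 2t^-5 - 3t^-4 + 3t^-3 - 2t^-2 + 2t^-1
bracket: 2A^-8 - 2A^-4 + 3 - 3A^4 + 2A^8 - 2A^12 + A^16, w = -4
1 component, writhe -4, over 12 crossings
det 15, colorings 9 of 3^12 — tricolorable
observation: V spans 6 powers of t: at least 6 crossings in any diagram
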